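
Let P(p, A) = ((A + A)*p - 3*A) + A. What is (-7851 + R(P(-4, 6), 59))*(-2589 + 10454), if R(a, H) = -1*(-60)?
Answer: -61276215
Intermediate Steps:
P(p, A) = -2*A + 2*A*p (P(p, A) = ((2*A)*p - 3*A) + A = (2*A*p - 3*A) + A = (-3*A + 2*A*p) + A = -2*A + 2*A*p)
R(a, H) = 60
(-7851 + R(P(-4, 6), 59))*(-2589 + 10454) = (-7851 + 60)*(-2589 + 10454) = -7791*7865 = -61276215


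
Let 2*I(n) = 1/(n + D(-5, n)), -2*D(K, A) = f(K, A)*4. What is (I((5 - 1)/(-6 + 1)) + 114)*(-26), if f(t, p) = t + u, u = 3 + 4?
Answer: -71071/24 ≈ -2961.3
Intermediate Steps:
u = 7
f(t, p) = 7 + t (f(t, p) = t + 7 = 7 + t)
D(K, A) = -14 - 2*K (D(K, A) = -(7 + K)*4/2 = -(28 + 4*K)/2 = -14 - 2*K)
I(n) = 1/(2*(-4 + n)) (I(n) = 1/(2*(n + (-14 - 2*(-5)))) = 1/(2*(n + (-14 + 10))) = 1/(2*(n - 4)) = 1/(2*(-4 + n)))
(I((5 - 1)/(-6 + 1)) + 114)*(-26) = (1/(2*(-4 + (5 - 1)/(-6 + 1))) + 114)*(-26) = (1/(2*(-4 + 4/(-5))) + 114)*(-26) = (1/(2*(-4 + 4*(-1/5))) + 114)*(-26) = (1/(2*(-4 - 4/5)) + 114)*(-26) = (1/(2*(-24/5)) + 114)*(-26) = ((1/2)*(-5/24) + 114)*(-26) = (-5/48 + 114)*(-26) = (5467/48)*(-26) = -71071/24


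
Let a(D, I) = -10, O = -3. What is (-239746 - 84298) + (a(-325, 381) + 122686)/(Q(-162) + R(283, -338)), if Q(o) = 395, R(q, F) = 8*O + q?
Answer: -35300350/109 ≈ -3.2386e+5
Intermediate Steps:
R(q, F) = -24 + q (R(q, F) = 8*(-3) + q = -24 + q)
(-239746 - 84298) + (a(-325, 381) + 122686)/(Q(-162) + R(283, -338)) = (-239746 - 84298) + (-10 + 122686)/(395 + (-24 + 283)) = -324044 + 122676/(395 + 259) = -324044 + 122676/654 = -324044 + 122676*(1/654) = -324044 + 20446/109 = -35300350/109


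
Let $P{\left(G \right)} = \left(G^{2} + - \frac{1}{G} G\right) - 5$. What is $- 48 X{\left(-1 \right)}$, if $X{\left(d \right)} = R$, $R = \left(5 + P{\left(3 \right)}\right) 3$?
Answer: $-1152$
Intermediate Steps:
$P{\left(G \right)} = -6 + G^{2}$ ($P{\left(G \right)} = \left(G^{2} - 1\right) - 5 = \left(-1 + G^{2}\right) - 5 = -6 + G^{2}$)
$R = 24$ ($R = \left(5 - \left(6 - 3^{2}\right)\right) 3 = \left(5 + \left(-6 + 9\right)\right) 3 = \left(5 + 3\right) 3 = 8 \cdot 3 = 24$)
$X{\left(d \right)} = 24$
$- 48 X{\left(-1 \right)} = \left(-48\right) 24 = -1152$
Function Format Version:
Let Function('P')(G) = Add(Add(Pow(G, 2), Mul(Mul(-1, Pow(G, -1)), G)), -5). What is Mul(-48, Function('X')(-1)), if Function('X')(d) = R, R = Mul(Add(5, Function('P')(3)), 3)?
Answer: -1152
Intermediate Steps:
Function('P')(G) = Add(-6, Pow(G, 2)) (Function('P')(G) = Add(Add(Pow(G, 2), -1), -5) = Add(Add(-1, Pow(G, 2)), -5) = Add(-6, Pow(G, 2)))
R = 24 (R = Mul(Add(5, Add(-6, Pow(3, 2))), 3) = Mul(Add(5, Add(-6, 9)), 3) = Mul(Add(5, 3), 3) = Mul(8, 3) = 24)
Function('X')(d) = 24
Mul(-48, Function('X')(-1)) = Mul(-48, 24) = -1152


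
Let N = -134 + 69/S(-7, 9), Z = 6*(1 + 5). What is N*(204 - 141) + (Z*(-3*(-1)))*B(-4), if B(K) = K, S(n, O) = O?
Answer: -8391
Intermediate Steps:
Z = 36 (Z = 6*6 = 36)
N = -379/3 (N = -134 + 69/9 = -134 + 69*(⅑) = -134 + 23/3 = -379/3 ≈ -126.33)
N*(204 - 141) + (Z*(-3*(-1)))*B(-4) = -379*(204 - 141)/3 + (36*(-3*(-1)))*(-4) = -379/3*63 + (36*3)*(-4) = -7959 + 108*(-4) = -7959 - 432 = -8391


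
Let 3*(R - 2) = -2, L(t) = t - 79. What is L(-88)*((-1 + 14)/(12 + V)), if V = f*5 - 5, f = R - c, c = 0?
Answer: -6513/41 ≈ -158.85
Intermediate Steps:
L(t) = -79 + t
R = 4/3 (R = 2 + (⅓)*(-2) = 2 - ⅔ = 4/3 ≈ 1.3333)
f = 4/3 (f = 4/3 - 1*0 = 4/3 + 0 = 4/3 ≈ 1.3333)
V = 5/3 (V = (4/3)*5 - 5 = 20/3 - 5 = 5/3 ≈ 1.6667)
L(-88)*((-1 + 14)/(12 + V)) = (-79 - 88)*((-1 + 14)/(12 + 5/3)) = -2171/41/3 = -2171*3/41 = -167*39/41 = -6513/41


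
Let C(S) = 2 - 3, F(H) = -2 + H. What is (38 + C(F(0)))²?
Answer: 1369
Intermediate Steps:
C(S) = -1
(38 + C(F(0)))² = (38 - 1)² = 37² = 1369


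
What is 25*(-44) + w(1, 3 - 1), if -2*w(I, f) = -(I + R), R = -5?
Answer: -1102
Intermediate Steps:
w(I, f) = -5/2 + I/2 (w(I, f) = -(-1)*(I - 5)/2 = -(-1)*(-5 + I)/2 = -(5 - I)/2 = -5/2 + I/2)
25*(-44) + w(1, 3 - 1) = 25*(-44) + (-5/2 + (1/2)*1) = -1100 + (-5/2 + 1/2) = -1100 - 2 = -1102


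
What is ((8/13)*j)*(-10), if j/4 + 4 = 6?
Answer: -640/13 ≈ -49.231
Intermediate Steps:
j = 8 (j = -16 + 4*6 = -16 + 24 = 8)
((8/13)*j)*(-10) = ((8/13)*8)*(-10) = (64/13)*(-10) = -640/13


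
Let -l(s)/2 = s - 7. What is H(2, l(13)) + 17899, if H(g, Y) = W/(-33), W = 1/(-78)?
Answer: 46072027/2574 ≈ 17899.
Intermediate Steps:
W = -1/78 ≈ -0.012821
l(s) = 14 - 2*s (l(s) = -2*(s - 7) = -2*(-7 + s) = 14 - 2*s)
H(g, Y) = 1/2574 (H(g, Y) = -1/78/(-33) = -1/78*(-1/33) = 1/2574)
H(2, l(13)) + 17899 = 1/2574 + 17899 = 46072027/2574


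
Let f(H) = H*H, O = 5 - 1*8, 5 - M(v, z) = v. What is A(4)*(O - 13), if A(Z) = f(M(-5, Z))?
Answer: -1600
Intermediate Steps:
M(v, z) = 5 - v
O = -3 (O = 5 - 8 = -3)
f(H) = H**2
A(Z) = 100 (A(Z) = (5 - 1*(-5))**2 = (5 + 5)**2 = 10**2 = 100)
A(4)*(O - 13) = 100*(-3 - 13) = 100*(-16) = -1600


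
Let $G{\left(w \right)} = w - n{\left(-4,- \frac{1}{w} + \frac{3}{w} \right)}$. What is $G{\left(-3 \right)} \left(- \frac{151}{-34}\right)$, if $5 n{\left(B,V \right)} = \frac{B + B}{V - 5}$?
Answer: $- \frac{42129}{2890} \approx -14.578$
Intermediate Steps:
$n{\left(B,V \right)} = \frac{2 B}{5 \left(-5 + V\right)}$ ($n{\left(B,V \right)} = \frac{\left(B + B\right) \frac{1}{V - 5}}{5} = \frac{2 B \frac{1}{-5 + V}}{5} = \frac{2 B}{5 \left(-5 + V\right)}$)
$G{\left(w \right)} = w + \frac{8}{5 \left(-5 + \frac{2}{w}\right)}$ ($G{\left(w \right)} = w - \frac{2}{5} \left(-4\right) \frac{1}{-5 + \left(- \frac{1}{w} + \frac{3}{w}\right)} = w - \frac{2}{5} \left(-4\right) \frac{1}{-5 + \frac{2}{w}} = w - - \frac{8}{5 \left(-5 + \frac{2}{w}\right)} = w + \frac{8}{5 \left(-5 + \frac{2}{w}\right)}$)
$G{\left(-3 \right)} \left(- \frac{151}{-34}\right) = \frac{1}{5} \left(-3\right) \frac{1}{-2 + 5 \left(-3\right)} \left(-18 + 25 \left(-3\right)\right) \left(- \frac{151}{-34}\right) = \frac{1}{5} \left(-3\right) \frac{1}{-2 - 15} \left(-18 - 75\right) \left(\left(-151\right) \left(- \frac{1}{34}\right)\right) = \frac{1}{5} \left(-3\right) \frac{1}{-17} \left(-93\right) \frac{151}{34} = \frac{1}{5} \left(-3\right) \left(- \frac{1}{17}\right) \left(-93\right) \frac{151}{34} = \left(- \frac{279}{85}\right) \frac{151}{34} = - \frac{42129}{2890}$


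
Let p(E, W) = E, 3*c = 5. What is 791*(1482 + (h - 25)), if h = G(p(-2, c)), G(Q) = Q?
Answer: 1150905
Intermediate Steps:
c = 5/3 (c = (⅓)*5 = 5/3 ≈ 1.6667)
h = -2
791*(1482 + (h - 25)) = 791*(1482 + (-2 - 25)) = 791*(1482 - 27) = 791*1455 = 1150905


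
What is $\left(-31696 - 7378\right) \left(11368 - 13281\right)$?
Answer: $74748562$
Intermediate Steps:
$\left(-31696 - 7378\right) \left(11368 - 13281\right) = \left(-31696 - 7378\right) \left(-1913\right) = \left(-39074\right) \left(-1913\right) = 74748562$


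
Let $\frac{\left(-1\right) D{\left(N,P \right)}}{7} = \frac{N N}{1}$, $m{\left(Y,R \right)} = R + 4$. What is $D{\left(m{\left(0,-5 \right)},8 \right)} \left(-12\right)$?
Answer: $84$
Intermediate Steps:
$m{\left(Y,R \right)} = 4 + R$
$D{\left(N,P \right)} = - 7 N^{2}$ ($D{\left(N,P \right)} = - 7 \frac{N N}{1} = - 7 N^{2} \cdot 1 = - 7 N^{2}$)
$D{\left(m{\left(0,-5 \right)},8 \right)} \left(-12\right) = - 7 \left(4 - 5\right)^{2} \left(-12\right) = - 7 \left(-1\right)^{2} \left(-12\right) = \left(-7\right) 1 \left(-12\right) = \left(-7\right) \left(-12\right) = 84$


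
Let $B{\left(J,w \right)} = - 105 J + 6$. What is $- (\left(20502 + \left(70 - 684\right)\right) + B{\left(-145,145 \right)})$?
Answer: $-35119$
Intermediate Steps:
$B{\left(J,w \right)} = 6 - 105 J$
$- (\left(20502 + \left(70 - 684\right)\right) + B{\left(-145,145 \right)}) = - (\left(20502 + \left(70 - 684\right)\right) + \left(6 - -15225\right)) = - (\left(20502 + \left(70 - 684\right)\right) + \left(6 + 15225\right)) = - (\left(20502 - 614\right) + 15231) = - (19888 + 15231) = \left(-1\right) 35119 = -35119$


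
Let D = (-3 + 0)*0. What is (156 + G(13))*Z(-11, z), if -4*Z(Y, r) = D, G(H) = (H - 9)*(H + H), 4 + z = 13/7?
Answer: 0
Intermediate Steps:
z = -15/7 (z = -4 + 13/7 = -15/7 ≈ -2.1429)
G(H) = 2*H*(-9 + H) (G(H) = (-9 + H)*(2*H) = 2*H*(-9 + H))
D = 0 (D = -3*0 = 0)
Z(Y, r) = 0 (Z(Y, r) = -1/4*0 = 0)
(156 + G(13))*Z(-11, z) = (156 + 2*13*(-9 + 13))*0 = (156 + 2*13*4)*0 = (156 + 104)*0 = 260*0 = 0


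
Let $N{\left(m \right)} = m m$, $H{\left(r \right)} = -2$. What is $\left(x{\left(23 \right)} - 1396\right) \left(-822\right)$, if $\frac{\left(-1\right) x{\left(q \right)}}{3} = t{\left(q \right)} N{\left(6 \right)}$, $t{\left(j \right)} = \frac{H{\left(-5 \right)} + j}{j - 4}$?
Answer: $\frac{23667024}{19} \approx 1.2456 \cdot 10^{6}$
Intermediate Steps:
$N{\left(m \right)} = m^{2}$
$t{\left(j \right)} = \frac{-2 + j}{-4 + j}$ ($t{\left(j \right)} = \frac{-2 + j}{j - 4} = \frac{-2 + j}{-4 + j}$)
$x{\left(q \right)} = - \frac{108 \left(-2 + q\right)}{-4 + q}$ ($x{\left(q \right)} = - 3 \frac{-2 + q}{-4 + q} 6^{2} = - 3 \frac{-2 + q}{-4 + q} 36 = - 3 \frac{36 \left(-2 + q\right)}{-4 + q} = - \frac{108 \left(-2 + q\right)}{-4 + q}$)
$\left(x{\left(23 \right)} - 1396\right) \left(-822\right) = \left(\frac{108 \left(2 - 23\right)}{-4 + 23} - 1396\right) \left(-822\right) = \left(\frac{108 \left(2 - 23\right)}{19} - 1396\right) \left(-822\right) = \left(108 \cdot \frac{1}{19} \left(-21\right) - 1396\right) \left(-822\right) = \left(- \frac{2268}{19} - 1396\right) \left(-822\right) = \left(- \frac{28792}{19}\right) \left(-822\right) = \frac{23667024}{19}$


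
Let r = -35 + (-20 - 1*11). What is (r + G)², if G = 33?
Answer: 1089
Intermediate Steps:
r = -66 (r = -35 + (-20 - 11) = -35 - 31 = -66)
(r + G)² = (-66 + 33)² = (-33)² = 1089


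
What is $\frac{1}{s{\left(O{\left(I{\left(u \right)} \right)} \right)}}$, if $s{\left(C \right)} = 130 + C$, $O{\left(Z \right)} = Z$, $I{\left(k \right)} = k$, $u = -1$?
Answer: $\frac{1}{129} \approx 0.0077519$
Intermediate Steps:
$\frac{1}{s{\left(O{\left(I{\left(u \right)} \right)} \right)}} = \frac{1}{130 - 1} = \frac{1}{129}$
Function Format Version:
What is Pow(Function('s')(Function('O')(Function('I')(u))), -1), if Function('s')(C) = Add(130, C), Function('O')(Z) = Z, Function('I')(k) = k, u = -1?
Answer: Rational(1, 129) ≈ 0.0077519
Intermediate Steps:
Pow(Function('s')(Function('O')(Function('I')(u))), -1) = Pow(Add(130, -1), -1) = Pow(129, -1) = Rational(1, 129)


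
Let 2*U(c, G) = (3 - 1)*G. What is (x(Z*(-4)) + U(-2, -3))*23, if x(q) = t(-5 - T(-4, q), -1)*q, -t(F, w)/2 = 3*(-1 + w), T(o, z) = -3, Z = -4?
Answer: 4347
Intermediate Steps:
U(c, G) = G (U(c, G) = ((3 - 1)*G)/2 = (2*G)/2 = G)
t(F, w) = 6 - 6*w (t(F, w) = -6*(-1 + w) = -2*(-3 + 3*w) = 6 - 6*w)
x(q) = 12*q (x(q) = (6 - 6*(-1))*q = (6 + 6)*q = 12*q)
(x(Z*(-4)) + U(-2, -3))*23 = (12*(-4*(-4)) - 3)*23 = (12*16 - 3)*23 = (192 - 3)*23 = 189*23 = 4347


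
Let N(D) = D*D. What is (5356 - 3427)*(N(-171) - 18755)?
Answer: 20227494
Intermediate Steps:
N(D) = D²
(5356 - 3427)*(N(-171) - 18755) = (5356 - 3427)*((-171)² - 18755) = 1929*(29241 - 18755) = 1929*10486 = 20227494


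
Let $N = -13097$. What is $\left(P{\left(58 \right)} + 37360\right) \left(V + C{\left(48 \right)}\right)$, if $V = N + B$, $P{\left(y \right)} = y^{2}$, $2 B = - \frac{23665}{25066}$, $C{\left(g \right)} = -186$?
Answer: $- \frac{6779803000801}{12533} \approx -5.4096 \cdot 10^{8}$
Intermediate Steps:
$B = - \frac{23665}{50132}$ ($B = \frac{\left(-23665\right) \frac{1}{25066}}{2} = \frac{1}{2} \left(- \frac{23665}{25066}\right) = - \frac{23665}{50132} \approx -0.47205$)
$V = - \frac{656602469}{50132}$ ($V = -13097 - \frac{23665}{50132} = - \frac{656602469}{50132} \approx -13097.0$)
$\left(P{\left(58 \right)} + 37360\right) \left(V + C{\left(48 \right)}\right) = \left(58^{2} + 37360\right) \left(- \frac{656602469}{50132} - 186\right) = \left(3364 + 37360\right) \left(- \frac{665927021}{50132}\right) = 40724 \left(- \frac{665927021}{50132}\right) = - \frac{6779803000801}{12533}$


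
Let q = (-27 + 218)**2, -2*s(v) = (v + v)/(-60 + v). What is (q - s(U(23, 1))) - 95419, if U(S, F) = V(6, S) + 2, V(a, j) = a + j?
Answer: -1709233/29 ≈ -58939.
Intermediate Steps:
U(S, F) = 8 + S (U(S, F) = (6 + S) + 2 = 8 + S)
s(v) = -v/(-60 + v) (s(v) = -(v + v)/(2*(-60 + v)) = -2*v/(2*(-60 + v)) = -v/(-60 + v))
q = 36481 (q = 191**2 = 36481)
(q - s(U(23, 1))) - 95419 = (36481 - (-1)*(8 + 23)/(-60 + (8 + 23))) - 95419 = (36481 - (-1)*31/(-60 + 31)) - 95419 = (36481 - (-1)*31/(-29)) - 95419 = (36481 - (-1)*31*(-1)/29) - 95419 = (36481 - 1*31/29) - 95419 = (36481 - 31/29) - 95419 = 1057918/29 - 95419 = -1709233/29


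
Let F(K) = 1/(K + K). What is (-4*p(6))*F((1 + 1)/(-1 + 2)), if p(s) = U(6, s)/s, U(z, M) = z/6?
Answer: -⅙ ≈ -0.16667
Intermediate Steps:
U(z, M) = z/6 (U(z, M) = z*(⅙) = z/6)
p(s) = 1/s (p(s) = ((⅙)*6)/s = 1/s)
F(K) = 1/(2*K)
(-4*p(6))*F((1 + 1)/(-1 + 2)) = (-4/6)*(1/(2*(((1 + 1)/(-1 + 2))))) = (-4*⅙)*(1/(2*((2/1)))) = -1/(3*(2*1)) = -1/(3*2) = -⅔*¼ = -⅙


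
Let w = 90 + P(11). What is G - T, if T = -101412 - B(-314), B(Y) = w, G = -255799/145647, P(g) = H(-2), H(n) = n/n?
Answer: 14783351642/145647 ≈ 1.0150e+5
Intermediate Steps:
H(n) = 1
P(g) = 1
G = -255799/145647 (G = -255799*1/145647 = -255799/145647 ≈ -1.7563)
w = 91 (w = 90 + 1 = 91)
B(Y) = 91
T = -101503 (T = -101412 - 1*91 = -101412 - 91 = -101503)
G - T = -255799/145647 - 1*(-101503) = -255799/145647 + 101503 = 14783351642/145647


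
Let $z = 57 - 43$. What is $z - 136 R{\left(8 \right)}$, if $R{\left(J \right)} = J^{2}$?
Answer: $-8690$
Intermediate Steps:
$z = 14$ ($z = 57 - 43 = 14$)
$z - 136 R{\left(8 \right)} = 14 - 136 \cdot 8^{2} = 14 - 8704 = -8690$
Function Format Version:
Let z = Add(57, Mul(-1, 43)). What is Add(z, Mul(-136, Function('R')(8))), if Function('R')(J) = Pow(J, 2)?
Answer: -8690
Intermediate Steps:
z = 14 (z = Add(57, -43) = 14)
Add(z, Mul(-136, Function('R')(8))) = Add(14, Mul(-136, Pow(8, 2))) = Add(14, Mul(-136, 64)) = Add(14, -8704) = -8690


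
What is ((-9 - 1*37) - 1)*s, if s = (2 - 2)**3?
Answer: 0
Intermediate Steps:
s = 0 (s = 0**3 = 0)
((-9 - 1*37) - 1)*s = ((-9 - 1*37) - 1)*0 = ((-9 - 37) - 1)*0 = (-46 - 1)*0 = -47*0 = 0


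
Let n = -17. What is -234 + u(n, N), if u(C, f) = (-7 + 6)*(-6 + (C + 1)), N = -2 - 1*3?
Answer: -212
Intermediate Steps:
N = -5 (N = -2 - 3 = -5)
u(C, f) = 5 - C (u(C, f) = -(-6 + (1 + C)) = -(-5 + C) = 5 - C)
-234 + u(n, N) = -234 + (5 - 1*(-17)) = -234 + (5 + 17) = -234 + 22 = -212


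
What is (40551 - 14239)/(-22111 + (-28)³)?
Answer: -26312/44063 ≈ -0.59715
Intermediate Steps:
(40551 - 14239)/(-22111 + (-28)³) = 26312/(-22111 - 21952) = 26312/(-44063) = 26312*(-1/44063) = -26312/44063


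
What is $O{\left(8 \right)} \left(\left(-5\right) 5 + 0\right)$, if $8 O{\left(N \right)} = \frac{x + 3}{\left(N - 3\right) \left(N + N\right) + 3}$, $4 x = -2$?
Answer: $- \frac{125}{1328} \approx -0.094126$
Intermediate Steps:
$x = - \frac{1}{2}$ ($x = \frac{1}{4} \left(-2\right) = - \frac{1}{2} \approx -0.5$)
$O{\left(N \right)} = \frac{5}{16 \left(3 + 2 N \left(-3 + N\right)\right)}$ ($O{\left(N \right)} = \frac{\left(- \frac{1}{2} + 3\right) \frac{1}{\left(N - 3\right) \left(N + N\right) + 3}}{8} = \frac{\frac{5}{2} \frac{1}{\left(-3 + N\right) 2 N + 3}}{8} = \frac{\frac{5}{2} \frac{1}{2 N \left(-3 + N\right) + 3}}{8} = \frac{\frac{5}{2} \frac{1}{3 + 2 N \left(-3 + N\right)}}{8} = \frac{5}{16 \left(3 + 2 N \left(-3 + N\right)\right)}$)
$O{\left(8 \right)} \left(\left(-5\right) 5 + 0\right) = \frac{5}{16 \left(3 - 48 + 2 \cdot 8^{2}\right)} \left(\left(-5\right) 5 + 0\right) = \frac{5}{16 \left(3 - 48 + 2 \cdot 64\right)} \left(-25 + 0\right) = \frac{5}{16 \left(3 - 48 + 128\right)} \left(-25\right) = \frac{5}{16 \cdot 83} \left(-25\right) = \frac{5}{16} \cdot \frac{1}{83} \left(-25\right) = \frac{5}{1328} \left(-25\right) = - \frac{125}{1328}$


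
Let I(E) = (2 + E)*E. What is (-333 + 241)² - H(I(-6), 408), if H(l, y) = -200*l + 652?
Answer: 12612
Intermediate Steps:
I(E) = E*(2 + E)
H(l, y) = 652 - 200*l
(-333 + 241)² - H(I(-6), 408) = (-333 + 241)² - (652 - (-1200)*(2 - 6)) = (-92)² - (652 - (-1200)*(-4)) = 8464 - (652 - 200*24) = 8464 - (652 - 4800) = 8464 - 1*(-4148) = 8464 + 4148 = 12612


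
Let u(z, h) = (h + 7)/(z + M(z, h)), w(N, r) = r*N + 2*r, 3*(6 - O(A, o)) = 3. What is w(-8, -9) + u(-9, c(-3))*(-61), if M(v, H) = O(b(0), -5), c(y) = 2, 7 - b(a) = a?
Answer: 765/4 ≈ 191.25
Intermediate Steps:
b(a) = 7 - a
O(A, o) = 5 (O(A, o) = 6 - ⅓*3 = 6 - 1 = 5)
M(v, H) = 5
w(N, r) = 2*r + N*r (w(N, r) = N*r + 2*r = 2*r + N*r)
u(z, h) = (7 + h)/(5 + z) (u(z, h) = (h + 7)/(z + 5) = (7 + h)/(5 + z))
w(-8, -9) + u(-9, c(-3))*(-61) = -9*(2 - 8) + ((7 + 2)/(5 - 9))*(-61) = -9*(-6) + (9/(-4))*(-61) = 54 - ¼*9*(-61) = 54 - 9/4*(-61) = 54 + 549/4 = 765/4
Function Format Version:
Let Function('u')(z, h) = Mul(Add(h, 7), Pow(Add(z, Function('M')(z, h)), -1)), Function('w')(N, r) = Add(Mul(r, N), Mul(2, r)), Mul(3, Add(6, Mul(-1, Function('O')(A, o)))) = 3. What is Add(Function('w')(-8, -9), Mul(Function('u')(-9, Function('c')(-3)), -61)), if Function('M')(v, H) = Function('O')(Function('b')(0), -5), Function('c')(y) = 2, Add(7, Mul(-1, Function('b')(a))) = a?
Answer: Rational(765, 4) ≈ 191.25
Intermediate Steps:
Function('b')(a) = Add(7, Mul(-1, a))
Function('O')(A, o) = 5 (Function('O')(A, o) = Add(6, Mul(Rational(-1, 3), 3)) = Add(6, -1) = 5)
Function('M')(v, H) = 5
Function('w')(N, r) = Add(Mul(2, r), Mul(N, r)) (Function('w')(N, r) = Add(Mul(N, r), Mul(2, r)) = Add(Mul(2, r), Mul(N, r)))
Function('u')(z, h) = Mul(Pow(Add(5, z), -1), Add(7, h)) (Function('u')(z, h) = Mul(Add(h, 7), Pow(Add(z, 5), -1)) = Mul(Add(7, h), Pow(Add(5, z), -1)) = Mul(Pow(Add(5, z), -1), Add(7, h)))
Add(Function('w')(-8, -9), Mul(Function('u')(-9, Function('c')(-3)), -61)) = Add(Mul(-9, Add(2, -8)), Mul(Mul(Pow(Add(5, -9), -1), Add(7, 2)), -61)) = Add(Mul(-9, -6), Mul(Mul(Pow(-4, -1), 9), -61)) = Add(54, Mul(Mul(Rational(-1, 4), 9), -61)) = Add(54, Mul(Rational(-9, 4), -61)) = Add(54, Rational(549, 4)) = Rational(765, 4)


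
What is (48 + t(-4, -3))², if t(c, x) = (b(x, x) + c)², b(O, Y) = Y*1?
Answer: 9409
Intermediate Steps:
b(O, Y) = Y
t(c, x) = (c + x)² (t(c, x) = (x + c)² = (c + x)²)
(48 + t(-4, -3))² = (48 + (-4 - 3)²)² = (48 + (-7)²)² = (48 + 49)² = 97² = 9409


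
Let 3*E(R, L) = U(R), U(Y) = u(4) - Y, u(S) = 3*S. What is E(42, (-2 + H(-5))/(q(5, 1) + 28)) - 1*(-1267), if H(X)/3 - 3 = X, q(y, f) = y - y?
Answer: 1257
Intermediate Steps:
q(y, f) = 0
H(X) = 9 + 3*X
U(Y) = 12 - Y (U(Y) = 3*4 - Y = 12 - Y)
E(R, L) = 4 - R/3 (E(R, L) = (12 - R)/3 = 4 - R/3)
E(42, (-2 + H(-5))/(q(5, 1) + 28)) - 1*(-1267) = (4 - ⅓*42) - 1*(-1267) = (4 - 14) + 1267 = -10 + 1267 = 1257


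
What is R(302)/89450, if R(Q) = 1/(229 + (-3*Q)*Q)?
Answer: -1/24454109350 ≈ -4.0893e-11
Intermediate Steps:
R(Q) = 1/(229 - 3*Q**2)
R(302)/89450 = -1/(-229 + 3*302**2)/89450 = -1/(-229 + 3*91204)*(1/89450) = -1/(-229 + 273612)*(1/89450) = -1/273383*(1/89450) = -1*1/273383*(1/89450) = -1/273383*1/89450 = -1/24454109350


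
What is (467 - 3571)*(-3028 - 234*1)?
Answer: 10125248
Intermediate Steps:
(467 - 3571)*(-3028 - 234*1) = -3104*(-3028 - 234) = -3104*(-3262) = 10125248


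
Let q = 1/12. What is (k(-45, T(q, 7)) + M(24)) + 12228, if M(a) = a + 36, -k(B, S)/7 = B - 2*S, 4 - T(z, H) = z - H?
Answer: 76535/6 ≈ 12756.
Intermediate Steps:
q = 1/12 ≈ 0.083333
T(z, H) = 4 + H - z (T(z, H) = 4 - (z - H) = 4 + (H - z) = 4 + H - z)
k(B, S) = -7*B + 14*S (k(B, S) = -7*(B - 2*S) = -7*B + 14*S)
M(a) = 36 + a
(k(-45, T(q, 7)) + M(24)) + 12228 = ((-7*(-45) + 14*(4 + 7 - 1*1/12)) + (36 + 24)) + 12228 = ((315 + 14*(4 + 7 - 1/12)) + 60) + 12228 = ((315 + 14*(131/12)) + 60) + 12228 = ((315 + 917/6) + 60) + 12228 = (2807/6 + 60) + 12228 = 3167/6 + 12228 = 76535/6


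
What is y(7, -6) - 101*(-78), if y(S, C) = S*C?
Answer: 7836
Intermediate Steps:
y(S, C) = C*S
y(7, -6) - 101*(-78) = -6*7 - 101*(-78) = -42 + 7878 = 7836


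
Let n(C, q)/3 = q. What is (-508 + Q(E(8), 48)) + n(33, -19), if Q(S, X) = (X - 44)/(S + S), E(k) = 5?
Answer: -2823/5 ≈ -564.60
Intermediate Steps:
Q(S, X) = (-44 + X)/(2*S) (Q(S, X) = (-44 + X)/((2*S)) = (-44 + X)*(1/(2*S)) = (-44 + X)/(2*S))
n(C, q) = 3*q
(-508 + Q(E(8), 48)) + n(33, -19) = (-508 + (1/2)*(-44 + 48)/5) + 3*(-19) = (-508 + (1/2)*(1/5)*4) - 57 = (-508 + 2/5) - 57 = -2538/5 - 57 = -2823/5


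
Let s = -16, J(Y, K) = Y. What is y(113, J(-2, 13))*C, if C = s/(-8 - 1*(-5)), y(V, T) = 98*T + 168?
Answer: -448/3 ≈ -149.33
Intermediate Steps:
y(V, T) = 168 + 98*T
C = 16/3 (C = -16/(-8 - 1*(-5)) = -16/(-8 + 5) = -16/(-3) = -16*(-⅓) = 16/3 ≈ 5.3333)
y(113, J(-2, 13))*C = (168 + 98*(-2))*(16/3) = (168 - 196)*(16/3) = -28*16/3 = -448/3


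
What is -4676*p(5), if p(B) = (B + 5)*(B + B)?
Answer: -467600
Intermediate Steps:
p(B) = 2*B*(5 + B) (p(B) = (5 + B)*(2*B) = 2*B*(5 + B))
-4676*p(5) = -9352*5*(5 + 5) = -9352*5*10 = -4676*100 = -467600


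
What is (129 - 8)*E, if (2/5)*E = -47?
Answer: -28435/2 ≈ -14218.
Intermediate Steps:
E = -235/2 (E = (5/2)*(-47) = -235/2 ≈ -117.50)
(129 - 8)*E = (129 - 8)*(-235/2) = 121*(-235/2) = -28435/2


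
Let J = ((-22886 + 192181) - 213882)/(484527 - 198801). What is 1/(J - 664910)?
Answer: -285726/189982119247 ≈ -1.5040e-6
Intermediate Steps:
J = -44587/285726 (J = (169295 - 213882)/285726 = -44587*1/285726 = -44587/285726 ≈ -0.15605)
1/(J - 664910) = 1/(-44587/285726 - 664910) = 1/(-189982119247/285726) = -285726/189982119247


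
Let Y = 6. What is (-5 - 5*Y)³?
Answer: -42875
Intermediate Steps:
(-5 - 5*Y)³ = (-5 - 5*6)³ = (-5 - 30)³ = (-35)³ = -42875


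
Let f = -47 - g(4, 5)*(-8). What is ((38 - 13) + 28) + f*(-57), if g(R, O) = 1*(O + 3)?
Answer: -916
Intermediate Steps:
g(R, O) = 3 + O (g(R, O) = 1*(3 + O) = 3 + O)
f = 17 (f = -47 - (3 + 5)*(-8) = -47 - 8*(-8) = -47 - 1*(-64) = -47 + 64 = 17)
((38 - 13) + 28) + f*(-57) = ((38 - 13) + 28) + 17*(-57) = (25 + 28) - 969 = 53 - 969 = -916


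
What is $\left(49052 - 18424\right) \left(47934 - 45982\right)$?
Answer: $59785856$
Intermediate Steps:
$\left(49052 - 18424\right) \left(47934 - 45982\right) = 30628 \cdot 1952 = 59785856$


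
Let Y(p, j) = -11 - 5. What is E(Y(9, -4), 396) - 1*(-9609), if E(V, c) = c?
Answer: 10005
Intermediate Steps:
Y(p, j) = -16
E(Y(9, -4), 396) - 1*(-9609) = 396 - 1*(-9609) = 396 + 9609 = 10005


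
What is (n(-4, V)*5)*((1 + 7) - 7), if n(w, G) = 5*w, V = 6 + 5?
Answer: -100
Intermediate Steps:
V = 11
(n(-4, V)*5)*((1 + 7) - 7) = ((5*(-4))*5)*((1 + 7) - 7) = (-20*5)*(8 - 7) = -100*1 = -100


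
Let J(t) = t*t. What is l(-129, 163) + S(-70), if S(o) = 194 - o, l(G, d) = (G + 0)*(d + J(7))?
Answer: -27084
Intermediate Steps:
J(t) = t²
l(G, d) = G*(49 + d) (l(G, d) = (G + 0)*(d + 7²) = G*(d + 49) = G*(49 + d))
l(-129, 163) + S(-70) = -129*(49 + 163) + (194 - 1*(-70)) = -129*212 + (194 + 70) = -27348 + 264 = -27084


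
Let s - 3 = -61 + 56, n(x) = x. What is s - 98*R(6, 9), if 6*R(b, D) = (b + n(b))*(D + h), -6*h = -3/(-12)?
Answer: -10547/6 ≈ -1757.8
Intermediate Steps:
h = -1/24 (h = -(-1)/(2*(-12)) = -(-1)*(-1)/(2*12) = -⅙*¼ = -1/24 ≈ -0.041667)
R(b, D) = b*(-1/24 + D)/3 (R(b, D) = ((b + b)*(D - 1/24))/6 = ((2*b)*(-1/24 + D))/6 = (2*b*(-1/24 + D))/6 = b*(-1/24 + D)/3)
s = -2 (s = 3 + (-61 + 56) = 3 - 5 = -2)
s - 98*R(6, 9) = -2 - 49*6*(-1 + 24*9)/36 = -2 - 49*6*(-1 + 216)/36 = -2 - 49*6*215/36 = -2 - 98*215/12 = -2 - 10535/6 = -10547/6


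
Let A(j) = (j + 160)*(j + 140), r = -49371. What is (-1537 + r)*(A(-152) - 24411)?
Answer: 1247602356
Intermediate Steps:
A(j) = (140 + j)*(160 + j) (A(j) = (160 + j)*(140 + j) = (140 + j)*(160 + j))
(-1537 + r)*(A(-152) - 24411) = (-1537 - 49371)*((22400 + (-152)**2 + 300*(-152)) - 24411) = -50908*((22400 + 23104 - 45600) - 24411) = -50908*(-96 - 24411) = -50908*(-24507) = 1247602356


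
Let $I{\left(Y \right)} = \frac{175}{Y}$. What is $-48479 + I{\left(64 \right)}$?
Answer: $- \frac{3102481}{64} \approx -48476.0$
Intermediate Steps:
$-48479 + I{\left(64 \right)} = -48479 + \frac{175}{64} = - \frac{3102481}{64}$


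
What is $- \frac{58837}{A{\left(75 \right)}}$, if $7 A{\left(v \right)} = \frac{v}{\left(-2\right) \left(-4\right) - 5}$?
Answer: $- \frac{411859}{25} \approx -16474.0$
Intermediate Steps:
$A{\left(v \right)} = \frac{v}{21}$ ($A{\left(v \right)} = \frac{v \frac{1}{\left(-2\right) \left(-4\right) - 5}}{7} = \frac{v \frac{1}{8 - 5}}{7} = \frac{v \frac{1}{3}}{7} = \frac{\frac{1}{3} v}{7} = \frac{v}{21}$)
$- \frac{58837}{A{\left(75 \right)}} = - \frac{58837}{\frac{1}{21} \cdot 75} = - \frac{58837}{\frac{25}{7}} = \left(-58837\right) \frac{7}{25} = - \frac{411859}{25}$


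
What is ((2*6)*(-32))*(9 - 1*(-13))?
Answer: -8448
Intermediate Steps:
((2*6)*(-32))*(9 - 1*(-13)) = (12*(-32))*(9 + 13) = -384*22 = -8448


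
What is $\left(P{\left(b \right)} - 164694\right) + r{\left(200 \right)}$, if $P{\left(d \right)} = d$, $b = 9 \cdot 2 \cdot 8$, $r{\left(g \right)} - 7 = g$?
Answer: $-164343$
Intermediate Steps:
$r{\left(g \right)} = 7 + g$
$b = 144$ ($b = 18 \cdot 8 = 144$)
$\left(P{\left(b \right)} - 164694\right) + r{\left(200 \right)} = \left(144 - 164694\right) + \left(7 + 200\right) = -164550 + 207 = -164343$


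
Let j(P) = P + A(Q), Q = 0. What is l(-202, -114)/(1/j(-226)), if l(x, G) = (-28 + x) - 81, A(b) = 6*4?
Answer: 62822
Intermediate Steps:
A(b) = 24
j(P) = 24 + P (j(P) = P + 24 = 24 + P)
l(x, G) = -109 + x
l(-202, -114)/(1/j(-226)) = (-109 - 202)/(1/(24 - 226)) = -311/(1/(-202)) = -311/(-1/202) = -311*(-202) = 62822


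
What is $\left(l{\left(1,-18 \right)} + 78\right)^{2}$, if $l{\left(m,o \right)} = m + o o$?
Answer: $162409$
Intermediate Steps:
$l{\left(m,o \right)} = m + o^{2}$
$\left(l{\left(1,-18 \right)} + 78\right)^{2} = \left(\left(1 + \left(-18\right)^{2}\right) + 78\right)^{2} = \left(\left(1 + 324\right) + 78\right)^{2} = \left(325 + 78\right)^{2} = 403^{2} = 162409$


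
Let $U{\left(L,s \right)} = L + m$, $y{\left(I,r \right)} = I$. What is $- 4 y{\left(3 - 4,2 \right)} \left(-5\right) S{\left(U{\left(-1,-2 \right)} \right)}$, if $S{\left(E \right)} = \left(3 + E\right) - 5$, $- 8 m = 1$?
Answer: $\frac{125}{2} \approx 62.5$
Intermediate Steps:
$m = - \frac{1}{8}$ ($m = \left(- \frac{1}{8}\right) 1 = - \frac{1}{8} \approx -0.125$)
$U{\left(L,s \right)} = - \frac{1}{8} + L$ ($U{\left(L,s \right)} = L - \frac{1}{8} = - \frac{1}{8} + L$)
$S{\left(E \right)} = -2 + E$
$- 4 y{\left(3 - 4,2 \right)} \left(-5\right) S{\left(U{\left(-1,-2 \right)} \right)} = - 4 \left(3 - 4\right) \left(-5\right) \left(-2 - \frac{9}{8}\right) = \left(-4\right) \left(-1\right) \left(-5\right) \left(- \frac{25}{8}\right) = 4 \left(-5\right) \left(- \frac{25}{8}\right) = \left(-20\right) \left(- \frac{25}{8}\right) = \frac{125}{2}$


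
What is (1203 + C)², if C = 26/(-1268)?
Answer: 581694510721/401956 ≈ 1.4472e+6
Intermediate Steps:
C = -13/634 (C = 26*(-1/1268) = -13/634 ≈ -0.020505)
(1203 + C)² = (1203 - 13/634)² = (762689/634)² = 581694510721/401956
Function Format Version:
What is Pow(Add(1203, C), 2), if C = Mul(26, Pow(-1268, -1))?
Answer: Rational(581694510721, 401956) ≈ 1.4472e+6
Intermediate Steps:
C = Rational(-13, 634) (C = Mul(26, Rational(-1, 1268)) = Rational(-13, 634) ≈ -0.020505)
Pow(Add(1203, C), 2) = Pow(Add(1203, Rational(-13, 634)), 2) = Pow(Rational(762689, 634), 2) = Rational(581694510721, 401956)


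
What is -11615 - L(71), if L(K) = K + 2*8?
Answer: -11702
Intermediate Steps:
L(K) = 16 + K (L(K) = K + 16 = 16 + K)
-11615 - L(71) = -11615 - (16 + 71) = -11615 - 1*87 = -11615 - 87 = -11702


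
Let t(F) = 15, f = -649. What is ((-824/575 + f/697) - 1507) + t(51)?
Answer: -598903803/400775 ≈ -1494.4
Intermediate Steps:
((-824/575 + f/697) - 1507) + t(51) = ((-824/575 - 649/697) - 1507) + 15 = (-947503/400775 - 1507) + 15 = -604915428/400775 + 15 = -598903803/400775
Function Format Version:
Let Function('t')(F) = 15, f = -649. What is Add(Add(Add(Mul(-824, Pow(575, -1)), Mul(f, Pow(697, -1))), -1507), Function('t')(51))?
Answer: Rational(-598903803, 400775) ≈ -1494.4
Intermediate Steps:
Add(Add(Add(Mul(-824, Pow(575, -1)), Mul(f, Pow(697, -1))), -1507), Function('t')(51)) = Add(Add(Add(Mul(-824, Pow(575, -1)), Mul(-649, Pow(697, -1))), -1507), 15) = Add(Add(Add(Mul(-824, Rational(1, 575)), Mul(-649, Rational(1, 697))), -1507), 15) = Add(Add(Add(Rational(-824, 575), Rational(-649, 697)), -1507), 15) = Add(Add(Rational(-947503, 400775), -1507), 15) = Add(Rational(-604915428, 400775), 15) = Rational(-598903803, 400775)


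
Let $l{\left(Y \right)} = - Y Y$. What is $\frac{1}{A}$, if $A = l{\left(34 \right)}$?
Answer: $- \frac{1}{1156} \approx -0.00086505$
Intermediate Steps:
$l{\left(Y \right)} = - Y^{2}$
$A = -1156$ ($A = - 34^{2} = \left(-1\right) 1156 = -1156$)
$\frac{1}{A} = \frac{1}{-1156} = - \frac{1}{1156}$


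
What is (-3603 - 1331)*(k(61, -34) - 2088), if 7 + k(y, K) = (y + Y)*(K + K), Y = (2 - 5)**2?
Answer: 33822570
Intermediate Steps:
Y = 9 (Y = (-3)**2 = 9)
k(y, K) = -7 + 2*K*(9 + y) (k(y, K) = -7 + (y + 9)*(K + K) = -7 + (9 + y)*(2*K) = -7 + 2*K*(9 + y))
(-3603 - 1331)*(k(61, -34) - 2088) = (-3603 - 1331)*((-7 + 18*(-34) + 2*(-34)*61) - 2088) = -4934*((-7 - 612 - 4148) - 2088) = -4934*(-4767 - 2088) = -4934*(-6855) = 33822570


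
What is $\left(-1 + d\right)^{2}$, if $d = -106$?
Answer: $11449$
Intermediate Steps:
$\left(-1 + d\right)^{2} = \left(-1 - 106\right)^{2} = \left(-107\right)^{2} = 11449$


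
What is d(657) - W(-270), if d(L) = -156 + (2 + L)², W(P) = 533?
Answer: 433592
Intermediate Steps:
d(657) - W(-270) = (-156 + (2 + 657)²) - 1*533 = (-156 + 659²) - 533 = (-156 + 434281) - 533 = 434125 - 533 = 433592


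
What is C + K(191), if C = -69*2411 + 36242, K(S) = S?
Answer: -129926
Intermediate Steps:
C = -130117 (C = -166359 + 36242 = -130117)
C + K(191) = -130117 + 191 = -129926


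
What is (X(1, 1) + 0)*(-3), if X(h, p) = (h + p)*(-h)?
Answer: 6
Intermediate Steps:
X(h, p) = -h*(h + p)
(X(1, 1) + 0)*(-3) = (-1*1*(1 + 1) + 0)*(-3) = (-1*1*2 + 0)*(-3) = (-2 + 0)*(-3) = -2*(-3) = 6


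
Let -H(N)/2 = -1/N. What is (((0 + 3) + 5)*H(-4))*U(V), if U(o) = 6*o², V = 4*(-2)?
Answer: -1536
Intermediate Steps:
H(N) = 2/N (H(N) = -(-2)/N = 2/N)
V = -8
(((0 + 3) + 5)*H(-4))*U(V) = (((0 + 3) + 5)*(2/(-4)))*(6*(-8)²) = ((3 + 5)*(2*(-¼)))*(6*64) = (8*(-½))*384 = -4*384 = -1536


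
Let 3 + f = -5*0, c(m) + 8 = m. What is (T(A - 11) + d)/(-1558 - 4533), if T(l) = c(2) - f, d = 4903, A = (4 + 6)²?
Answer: -4900/6091 ≈ -0.80447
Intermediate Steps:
A = 100 (A = 10² = 100)
c(m) = -8 + m
f = -3 (f = -3 - 5*0 = -3 + 0 = -3)
T(l) = -3 (T(l) = (-8 + 2) - 1*(-3) = -6 + 3 = -3)
(T(A - 11) + d)/(-1558 - 4533) = (-3 + 4903)/(-1558 - 4533) = 4900/(-6091) = 4900*(-1/6091) = -4900/6091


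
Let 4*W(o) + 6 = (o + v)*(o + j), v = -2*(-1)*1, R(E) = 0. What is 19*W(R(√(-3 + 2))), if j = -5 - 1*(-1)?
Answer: -133/2 ≈ -66.500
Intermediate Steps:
j = -4 (j = -5 + 1 = -4)
v = 2 (v = 2*1 = 2)
W(o) = -3/2 + (-4 + o)*(2 + o)/4 (W(o) = -3/2 + ((o + 2)*(o - 4))/4 = -3/2 + ((2 + o)*(-4 + o))/4 = -3/2 + ((-4 + o)*(2 + o))/4 = -3/2 + (-4 + o)*(2 + o)/4)
19*W(R(√(-3 + 2))) = 19*(-7/2 - ½*0 + (¼)*0²) = 19*(-7/2 + 0 + (¼)*0) = 19*(-7/2 + 0 + 0) = 19*(-7/2) = -133/2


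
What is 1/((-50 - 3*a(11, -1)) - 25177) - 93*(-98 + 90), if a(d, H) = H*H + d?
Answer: 18795671/25263 ≈ 744.00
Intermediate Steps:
a(d, H) = d + H**2 (a(d, H) = H**2 + d = d + H**2)
1/((-50 - 3*a(11, -1)) - 25177) - 93*(-98 + 90) = 1/((-50 - 3*(11 + (-1)**2)) - 25177) - 93*(-98 + 90) = 1/((-50 - 3*(11 + 1)) - 25177) - 93*(-8) = 1/((-50 - 3*12) - 25177) - 1*(-744) = 1/((-50 - 36) - 25177) + 744 = 1/(-86 - 25177) + 744 = 1/(-25263) + 744 = -1/25263 + 744 = 18795671/25263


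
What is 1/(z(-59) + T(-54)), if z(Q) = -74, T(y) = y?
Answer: -1/128 ≈ -0.0078125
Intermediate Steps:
1/(z(-59) + T(-54)) = 1/(-74 - 54) = 1/(-128) = -1/128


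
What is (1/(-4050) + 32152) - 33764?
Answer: -6528601/4050 ≈ -1612.0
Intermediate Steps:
(1/(-4050) + 32152) - 33764 = (-1/4050 + 32152) - 33764 = 130215599/4050 - 33764 = -6528601/4050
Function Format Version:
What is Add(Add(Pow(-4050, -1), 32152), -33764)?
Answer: Rational(-6528601, 4050) ≈ -1612.0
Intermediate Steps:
Add(Add(Pow(-4050, -1), 32152), -33764) = Add(Add(Rational(-1, 4050), 32152), -33764) = Add(Rational(130215599, 4050), -33764) = Rational(-6528601, 4050)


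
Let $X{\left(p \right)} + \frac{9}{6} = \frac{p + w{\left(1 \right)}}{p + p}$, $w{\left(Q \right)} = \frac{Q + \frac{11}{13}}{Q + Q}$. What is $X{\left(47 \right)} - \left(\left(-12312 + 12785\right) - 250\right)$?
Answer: $- \frac{136858}{611} \approx -223.99$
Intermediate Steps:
$w{\left(Q \right)} = \frac{\frac{11}{13} + Q}{2 Q}$ ($w{\left(Q \right)} = \frac{Q + 11 \cdot \frac{1}{13}}{2 Q} = \left(Q + \frac{11}{13}\right) \frac{1}{2 Q} = \left(\frac{11}{13} + Q\right) \frac{1}{2 Q} = \frac{\frac{11}{13} + Q}{2 Q}$)
$X{\left(p \right)} = - \frac{3}{2} + \frac{\frac{12}{13} + p}{2 p}$ ($X{\left(p \right)} = - \frac{3}{2} + \frac{p + \frac{11 + 13 \cdot 1}{26 \cdot 1}}{p + p} = - \frac{3}{2} + \frac{p + \frac{1}{26} \cdot 1 \left(11 + 13\right)}{2 p} = - \frac{3}{2} + \left(p + \frac{1}{26} \cdot 1 \cdot 24\right) \frac{1}{2 p} = - \frac{3}{2} + \left(p + \frac{12}{13}\right) \frac{1}{2 p} = - \frac{3}{2} + \left(\frac{12}{13} + p\right) \frac{1}{2 p} = - \frac{3}{2} + \frac{\frac{12}{13} + p}{2 p}$)
$X{\left(47 \right)} - \left(\left(-12312 + 12785\right) - 250\right) = \frac{\frac{6}{13} - 47}{47} - \left(\left(-12312 + 12785\right) - 250\right) = \frac{\frac{6}{13} - 47}{47} - \left(473 - 250\right) = \frac{1}{47} \left(- \frac{605}{13}\right) - 223 = - \frac{605}{611} - 223 = - \frac{136858}{611}$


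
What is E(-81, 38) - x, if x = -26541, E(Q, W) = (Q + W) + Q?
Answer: 26417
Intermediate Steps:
E(Q, W) = W + 2*Q
E(-81, 38) - x = (38 + 2*(-81)) - 1*(-26541) = (38 - 162) + 26541 = -124 + 26541 = 26417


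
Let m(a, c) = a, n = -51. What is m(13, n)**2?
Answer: 169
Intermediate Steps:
m(13, n)**2 = 13**2 = 169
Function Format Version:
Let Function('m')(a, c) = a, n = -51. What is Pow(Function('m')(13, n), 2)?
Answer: 169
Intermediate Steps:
Pow(Function('m')(13, n), 2) = Pow(13, 2) = 169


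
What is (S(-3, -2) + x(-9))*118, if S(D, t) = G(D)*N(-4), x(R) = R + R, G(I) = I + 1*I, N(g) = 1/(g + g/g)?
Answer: -1888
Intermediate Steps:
N(g) = 1/(1 + g) (N(g) = 1/(g + 1) = 1/(1 + g))
G(I) = 2*I (G(I) = I + I = 2*I)
x(R) = 2*R
S(D, t) = -2*D/3 (S(D, t) = (2*D)/(1 - 4) = (2*D)/(-3) = (2*D)*(-1/3) = -2*D/3)
(S(-3, -2) + x(-9))*118 = (-2/3*(-3) + 2*(-9))*118 = (2 - 18)*118 = -16*118 = -1888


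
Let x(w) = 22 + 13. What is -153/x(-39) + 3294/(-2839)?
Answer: -549657/99365 ≈ -5.5317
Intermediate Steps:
x(w) = 35
-153/x(-39) + 3294/(-2839) = -153/35 + 3294/(-2839) = -153*1/35 + 3294*(-1/2839) = -153/35 - 3294/2839 = -549657/99365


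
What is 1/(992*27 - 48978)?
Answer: -1/22194 ≈ -4.5057e-5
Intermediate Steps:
1/(992*27 - 48978) = 1/(26784 - 48978) = 1/(-22194) = -1/22194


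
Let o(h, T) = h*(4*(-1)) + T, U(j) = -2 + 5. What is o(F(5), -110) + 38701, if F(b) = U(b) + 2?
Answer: 38571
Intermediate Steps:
U(j) = 3
F(b) = 5 (F(b) = 3 + 2 = 5)
o(h, T) = T - 4*h (o(h, T) = h*(-4) + T = -4*h + T = T - 4*h)
o(F(5), -110) + 38701 = (-110 - 4*5) + 38701 = (-110 - 20) + 38701 = -130 + 38701 = 38571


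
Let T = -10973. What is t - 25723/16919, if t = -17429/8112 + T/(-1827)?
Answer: 27906265915/11940482736 ≈ 2.3371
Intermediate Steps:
t = 19056731/4940208 (t = -17429/8112 - 10973/(-1827) = -17429*1/8112 - 10973*(-1/1827) = -17429/8112 + 10973/1827 = 19056731/4940208 ≈ 3.8575)
t - 25723/16919 = 19056731/4940208 - 25723/16919 = 27906265915/11940482736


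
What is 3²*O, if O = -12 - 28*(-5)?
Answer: 1152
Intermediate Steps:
O = 128 (O = -12 + 140 = 128)
3²*O = 3²*128 = 9*128 = 1152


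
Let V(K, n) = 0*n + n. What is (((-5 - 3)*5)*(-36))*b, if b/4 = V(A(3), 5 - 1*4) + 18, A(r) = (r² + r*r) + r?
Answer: 109440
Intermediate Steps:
A(r) = r + 2*r² (A(r) = (r² + r²) + r = 2*r² + r = r + 2*r²)
V(K, n) = n (V(K, n) = 0 + n = n)
b = 76 (b = 4*((5 - 1*4) + 18) = 4*((5 - 4) + 18) = 4*(1 + 18) = 4*19 = 76)
(((-5 - 3)*5)*(-36))*b = (((-5 - 3)*5)*(-36))*76 = (-8*5*(-36))*76 = -40*(-36)*76 = 1440*76 = 109440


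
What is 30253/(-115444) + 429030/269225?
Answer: 8276815079/6216082180 ≈ 1.3315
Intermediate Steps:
30253/(-115444) + 429030/269225 = 30253*(-1/115444) + 429030*(1/269225) = -30253/115444 + 85806/53845 = 8276815079/6216082180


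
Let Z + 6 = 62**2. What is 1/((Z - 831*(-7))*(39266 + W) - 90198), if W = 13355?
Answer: 1/507965557 ≈ 1.9686e-9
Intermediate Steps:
Z = 3838 (Z = -6 + 62**2 = -6 + 3844 = 3838)
1/((Z - 831*(-7))*(39266 + W) - 90198) = 1/((3838 - 831*(-7))*(39266 + 13355) - 90198) = 1/((3838 + 5817)*52621 - 90198) = 1/(9655*52621 - 90198) = 1/(508055755 - 90198) = 1/507965557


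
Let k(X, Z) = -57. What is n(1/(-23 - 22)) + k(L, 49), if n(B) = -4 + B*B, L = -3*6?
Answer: -123524/2025 ≈ -61.000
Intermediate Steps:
L = -18
n(B) = -4 + B**2
n(1/(-23 - 22)) + k(L, 49) = (-4 + (1/(-23 - 22))**2) - 57 = (-4 + (1/(-45))**2) - 57 = (-4 + (-1/45)**2) - 57 = (-4 + 1/2025) - 57 = -8099/2025 - 57 = -123524/2025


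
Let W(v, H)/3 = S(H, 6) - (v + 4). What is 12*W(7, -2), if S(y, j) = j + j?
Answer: 36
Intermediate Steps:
S(y, j) = 2*j
W(v, H) = 24 - 3*v (W(v, H) = 3*(2*6 - (v + 4)) = 3*(12 - (4 + v)) = 3*(12 + (-4 - v)) = 3*(8 - v) = 24 - 3*v)
12*W(7, -2) = 12*(24 - 3*7) = 12*(24 - 21) = 12*3 = 36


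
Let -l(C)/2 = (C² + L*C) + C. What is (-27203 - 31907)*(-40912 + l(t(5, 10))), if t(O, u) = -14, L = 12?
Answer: 2419963400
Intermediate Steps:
l(C) = -26*C - 2*C² (l(C) = -2*((C² + 12*C) + C) = -2*(C² + 13*C) = -26*C - 2*C²)
(-27203 - 31907)*(-40912 + l(t(5, 10))) = (-27203 - 31907)*(-40912 - 2*(-14)*(13 - 14)) = -59110*(-40912 - 2*(-14)*(-1)) = -59110*(-40912 - 28) = -59110*(-40940) = 2419963400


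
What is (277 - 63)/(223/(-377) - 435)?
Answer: -40339/82109 ≈ -0.49129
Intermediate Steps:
(277 - 63)/(223/(-377) - 435) = 214/(223*(-1/377) - 435) = 214/(-223/377 - 435) = 214/(-164218/377) = 214*(-377/164218) = -40339/82109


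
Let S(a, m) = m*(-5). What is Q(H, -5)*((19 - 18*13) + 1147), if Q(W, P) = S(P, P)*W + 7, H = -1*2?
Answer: -40076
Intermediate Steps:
S(a, m) = -5*m
H = -2
Q(W, P) = 7 - 5*P*W (Q(W, P) = (-5*P)*W + 7 = -5*P*W + 7 = 7 - 5*P*W)
Q(H, -5)*((19 - 18*13) + 1147) = (7 - 5*(-5)*(-2))*((19 - 18*13) + 1147) = (7 - 50)*((19 - 234) + 1147) = -43*(-215 + 1147) = -43*932 = -40076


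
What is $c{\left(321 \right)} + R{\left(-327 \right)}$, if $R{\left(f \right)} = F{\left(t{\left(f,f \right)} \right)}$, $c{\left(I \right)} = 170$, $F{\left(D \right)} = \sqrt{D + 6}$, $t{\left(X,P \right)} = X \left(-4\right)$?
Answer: $170 + 3 \sqrt{146} \approx 206.25$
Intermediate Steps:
$t{\left(X,P \right)} = - 4 X$
$F{\left(D \right)} = \sqrt{6 + D}$
$R{\left(f \right)} = \sqrt{6 - 4 f}$
$c{\left(321 \right)} + R{\left(-327 \right)} = 170 + \sqrt{6 - -1308} = 170 + \sqrt{6 + 1308} = 170 + \sqrt{1314} = 170 + 3 \sqrt{146}$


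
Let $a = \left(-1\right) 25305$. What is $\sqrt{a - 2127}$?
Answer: $6 i \sqrt{762} \approx 165.63 i$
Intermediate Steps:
$a = -25305$
$\sqrt{a - 2127} = \sqrt{-25305 - 2127} = \sqrt{-27432} = 6 i \sqrt{762}$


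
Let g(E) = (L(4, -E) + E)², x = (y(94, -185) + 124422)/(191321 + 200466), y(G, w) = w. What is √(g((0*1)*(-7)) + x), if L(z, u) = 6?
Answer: √5574568362803/391787 ≈ 6.0264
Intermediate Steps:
x = 124237/391787 (x = (-185 + 124422)/(191321 + 200466) = 124237/391787 ≈ 0.31710)
g(E) = (6 + E)²
√(g((0*1)*(-7)) + x) = √((6 + (0*1)*(-7))² + 124237/391787) = √((6 + 0*(-7))² + 124237/391787) = √((6 + 0)² + 124237/391787) = √(6² + 124237/391787) = √(36 + 124237/391787) = √(14228569/391787) = √5574568362803/391787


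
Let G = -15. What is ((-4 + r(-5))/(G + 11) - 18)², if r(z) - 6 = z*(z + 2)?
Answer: 7921/16 ≈ 495.06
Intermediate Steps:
r(z) = 6 + z*(2 + z) (r(z) = 6 + z*(z + 2) = 6 + z*(2 + z))
((-4 + r(-5))/(G + 11) - 18)² = ((-4 + (6 + (-5)² + 2*(-5)))/(-15 + 11) - 18)² = ((-4 + (6 + 25 - 10))/(-4) - 18)² = ((-4 + 21)*(-¼) - 18)² = (17*(-¼) - 18)² = (-17/4 - 18)² = (-89/4)² = 7921/16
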